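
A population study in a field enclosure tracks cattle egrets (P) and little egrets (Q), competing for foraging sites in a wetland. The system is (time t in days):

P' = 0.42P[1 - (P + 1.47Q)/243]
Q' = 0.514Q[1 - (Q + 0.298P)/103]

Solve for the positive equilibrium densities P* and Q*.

P* ≈ 163, Q* ≈ 54.4

Setting both brackets to zero gives the nullclines P + 1.47Q = 243 and 0.298P + Q = 103.
Substituting Q = 103 - 0.298P into the first: P(1 - 1.47·0.298) = 243 - 1.47·103.
So P* = 91.6/0.562 = 163, and then Q* = 103 - 0.298·163 = 54.4.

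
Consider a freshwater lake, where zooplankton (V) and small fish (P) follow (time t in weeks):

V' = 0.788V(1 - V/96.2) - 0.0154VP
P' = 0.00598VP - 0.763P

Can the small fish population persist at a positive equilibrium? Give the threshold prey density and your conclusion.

Threshold V = 128; K < 128, so no, the predator goes extinct.

The predator equation gives dP/dt > 0 only when V > 0.763/0.00598 = 128.
Without the predator, V → K = 96.2. Since 96.2 < 128, the predator cannot invade.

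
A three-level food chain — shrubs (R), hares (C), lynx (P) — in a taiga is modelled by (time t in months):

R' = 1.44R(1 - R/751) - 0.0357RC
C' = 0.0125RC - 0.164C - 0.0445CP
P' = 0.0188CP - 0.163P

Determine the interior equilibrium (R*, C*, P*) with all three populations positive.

From dP/dt = 0: 0.0188C* = 0.163, so C* = 8.67.
From dR/dt = 0: 1.44(1 - R*/751) = 0.0357·8.67, giving R* = 751·(1 - 0.215) = 590.
From dC/dt = 0: 0.0125·590 - 0.164 = 0.0445P*, so P* = 7.21/0.0445 = 162.

R* ≈ 590, C* ≈ 8.67, P* ≈ 162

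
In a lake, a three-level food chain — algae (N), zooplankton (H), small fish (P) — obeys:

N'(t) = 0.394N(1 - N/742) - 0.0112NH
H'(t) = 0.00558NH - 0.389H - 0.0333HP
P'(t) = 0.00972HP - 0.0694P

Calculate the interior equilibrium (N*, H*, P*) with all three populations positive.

N* ≈ 591, H* ≈ 7.14, P* ≈ 87.4

From dP/dt = 0: 0.00972H* = 0.0694, so H* = 7.14.
From dN/dt = 0: 0.394(1 - N*/742) = 0.0112·7.14, giving N* = 742·(1 - 0.203) = 591.
From dH/dt = 0: 0.00558·591 - 0.389 = 0.0333P*, so P* = 2.91/0.0333 = 87.4.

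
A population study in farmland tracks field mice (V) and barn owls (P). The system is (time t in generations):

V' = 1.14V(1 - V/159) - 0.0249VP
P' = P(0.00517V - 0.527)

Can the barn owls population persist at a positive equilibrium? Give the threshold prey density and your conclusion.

The predator equation gives dP/dt > 0 only when V > 0.527/0.00517 = 102.
Without the predator, V → K = 159. Since 159 > 102, the predator can invade and persist.

Threshold V = 102; K > 102, so yes, the predator persists.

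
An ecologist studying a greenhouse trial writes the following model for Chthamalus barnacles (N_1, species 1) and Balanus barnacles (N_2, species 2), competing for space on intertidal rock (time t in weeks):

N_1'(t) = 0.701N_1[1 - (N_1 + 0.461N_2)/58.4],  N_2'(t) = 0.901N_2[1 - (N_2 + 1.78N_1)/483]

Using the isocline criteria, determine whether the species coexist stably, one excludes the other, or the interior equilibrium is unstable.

Compare the nullcline intercepts: K1/α12 = 58.4/0.461 = 127 < K2 = 483; K2/α21 = 483/1.78 = 271 > K1 = 58.4.
Since the inequalities point opposite ways, species 2 can invade but species 1 cannot.

species 2 excludes species 1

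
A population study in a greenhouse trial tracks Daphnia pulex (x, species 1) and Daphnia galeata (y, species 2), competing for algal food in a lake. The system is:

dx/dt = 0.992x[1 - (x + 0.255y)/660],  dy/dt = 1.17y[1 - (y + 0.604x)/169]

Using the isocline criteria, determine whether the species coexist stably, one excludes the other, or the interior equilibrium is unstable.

species 1 excludes species 2

Compare the nullcline intercepts: K1/α12 = 660/0.255 = 2590 > K2 = 169; K2/α21 = 169/0.604 = 280 < K1 = 660.
Since the inequalities point opposite ways, species 1 can invade but species 2 cannot.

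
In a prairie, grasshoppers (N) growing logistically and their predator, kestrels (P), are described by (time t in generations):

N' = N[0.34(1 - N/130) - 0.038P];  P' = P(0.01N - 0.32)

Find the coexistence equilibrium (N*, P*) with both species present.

From dP/dt = 0 with P > 0: 0.01N* = 0.32, so N* = 32.
Substitute into dN/dt = 0: 0.34(1 - 32/130) = 0.038P*.
The bracket is 0.754, giving P* = 0.256/0.038 = 6.74.

N* ≈ 32, P* ≈ 6.74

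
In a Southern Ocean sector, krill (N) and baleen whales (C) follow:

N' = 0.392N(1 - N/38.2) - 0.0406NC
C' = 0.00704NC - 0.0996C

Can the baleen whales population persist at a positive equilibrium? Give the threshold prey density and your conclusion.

The predator equation gives dC/dt > 0 only when N > 0.0996/0.00704 = 14.1.
Without the predator, N → K = 38.2. Since 38.2 > 14.1, the predator can invade and persist.

Threshold N = 14.1; K > 14.1, so yes, the predator persists.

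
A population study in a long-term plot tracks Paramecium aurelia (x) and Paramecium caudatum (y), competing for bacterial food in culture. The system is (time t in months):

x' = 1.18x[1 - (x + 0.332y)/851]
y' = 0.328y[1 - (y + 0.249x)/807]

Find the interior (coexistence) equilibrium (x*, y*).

x* ≈ 636, y* ≈ 649

Setting both brackets to zero gives the nullclines x + 0.332y = 851 and 0.249x + y = 807.
Substituting y = 807 - 0.249x into the first: x(1 - 0.332·0.249) = 851 - 0.332·807.
So x* = 583/0.917 = 636, and then y* = 807 - 0.249·636 = 649.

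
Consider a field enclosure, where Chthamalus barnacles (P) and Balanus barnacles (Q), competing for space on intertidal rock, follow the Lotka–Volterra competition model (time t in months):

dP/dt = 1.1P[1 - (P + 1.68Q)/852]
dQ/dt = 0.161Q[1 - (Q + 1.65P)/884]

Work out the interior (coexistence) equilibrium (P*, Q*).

Setting both brackets to zero gives the nullclines P + 1.68Q = 852 and 1.65P + Q = 884.
Substituting Q = 884 - 1.65P into the first: P(1 - 1.68·1.65) = 852 - 1.68·884.
So P* = -633/-1.77 = 357, and then Q* = 884 - 1.65·357 = 294.

P* ≈ 357, Q* ≈ 294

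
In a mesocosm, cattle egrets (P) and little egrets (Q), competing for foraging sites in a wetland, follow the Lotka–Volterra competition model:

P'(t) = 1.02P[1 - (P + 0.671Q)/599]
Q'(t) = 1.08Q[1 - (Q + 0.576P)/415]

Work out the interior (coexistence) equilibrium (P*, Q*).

Setting both brackets to zero gives the nullclines P + 0.671Q = 599 and 0.576P + Q = 415.
Substituting Q = 415 - 0.576P into the first: P(1 - 0.671·0.576) = 599 - 0.671·415.
So P* = 321/0.614 = 522, and then Q* = 415 - 0.576·522 = 114.

P* ≈ 522, Q* ≈ 114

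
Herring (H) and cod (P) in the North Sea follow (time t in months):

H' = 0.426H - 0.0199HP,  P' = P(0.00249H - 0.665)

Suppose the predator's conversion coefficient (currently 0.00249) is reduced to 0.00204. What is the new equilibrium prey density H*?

At the interior fixed point, setting dP/dt = 0 with P > 0 fixes H* = (predator death rate)/(HP coefficient) — independent of the other coefficients.
With the change, H* = 0.665/0.00204 = 326; it rises from 267.

H* ≈ 326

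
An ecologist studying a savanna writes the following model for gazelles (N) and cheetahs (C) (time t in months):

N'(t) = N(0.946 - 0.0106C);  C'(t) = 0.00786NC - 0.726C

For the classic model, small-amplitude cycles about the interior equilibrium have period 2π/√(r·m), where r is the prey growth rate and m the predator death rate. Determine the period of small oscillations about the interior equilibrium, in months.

Here r = 0.946 and m = 0.726, so r·m = 0.687.
ω = √0.687 = 0.829 per month, hence T = 2π/ω ≈ 7.58 months.

T ≈ 7.58 months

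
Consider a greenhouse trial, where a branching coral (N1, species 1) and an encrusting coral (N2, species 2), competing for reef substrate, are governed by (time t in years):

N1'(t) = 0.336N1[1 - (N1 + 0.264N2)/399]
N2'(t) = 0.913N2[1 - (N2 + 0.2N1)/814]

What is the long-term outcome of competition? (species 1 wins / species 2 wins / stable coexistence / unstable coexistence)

Compare the nullcline intercepts: K1/α12 = 399/0.264 = 1510 > K2 = 814; K2/α21 = 814/0.2 = 4070 > K1 = 399.
Since both inequalities hold, each species can invade when rare, so the interior equilibrium is stable.

stable coexistence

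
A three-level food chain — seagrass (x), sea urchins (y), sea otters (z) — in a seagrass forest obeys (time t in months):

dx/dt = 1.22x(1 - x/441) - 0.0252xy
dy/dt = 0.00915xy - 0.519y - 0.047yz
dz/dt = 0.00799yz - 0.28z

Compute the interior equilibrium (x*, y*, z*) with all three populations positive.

x* ≈ 122, y* ≈ 35, z* ≈ 12.7

From dz/dt = 0: 0.00799y* = 0.28, so y* = 35.
From dx/dt = 0: 1.22(1 - x*/441) = 0.0252·35, giving x* = 441·(1 - 0.724) = 122.
From dy/dt = 0: 0.00915·122 - 0.519 = 0.047z*, so z* = 0.595/0.047 = 12.7.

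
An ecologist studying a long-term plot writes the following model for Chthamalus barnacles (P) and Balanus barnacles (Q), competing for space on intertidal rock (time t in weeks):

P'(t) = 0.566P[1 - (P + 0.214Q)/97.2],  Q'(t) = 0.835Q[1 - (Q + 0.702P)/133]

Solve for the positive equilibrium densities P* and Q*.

P* ≈ 80.9, Q* ≈ 76.2

Setting both brackets to zero gives the nullclines P + 0.214Q = 97.2 and 0.702P + Q = 133.
Substituting Q = 133 - 0.702P into the first: P(1 - 0.214·0.702) = 97.2 - 0.214·133.
So P* = 68.7/0.85 = 80.9, and then Q* = 133 - 0.702·80.9 = 76.2.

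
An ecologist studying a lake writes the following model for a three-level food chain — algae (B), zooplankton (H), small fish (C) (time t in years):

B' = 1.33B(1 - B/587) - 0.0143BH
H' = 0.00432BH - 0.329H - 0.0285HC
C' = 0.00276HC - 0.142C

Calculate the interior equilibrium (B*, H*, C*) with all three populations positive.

From dC/dt = 0: 0.00276H* = 0.142, so H* = 51.4.
From dB/dt = 0: 1.33(1 - B*/587) = 0.0143·51.4, giving B* = 587·(1 - 0.553) = 262.
From dH/dt = 0: 0.00432·262 - 0.329 = 0.0285C*, so C* = 0.804/0.0285 = 28.2.

B* ≈ 262, H* ≈ 51.4, C* ≈ 28.2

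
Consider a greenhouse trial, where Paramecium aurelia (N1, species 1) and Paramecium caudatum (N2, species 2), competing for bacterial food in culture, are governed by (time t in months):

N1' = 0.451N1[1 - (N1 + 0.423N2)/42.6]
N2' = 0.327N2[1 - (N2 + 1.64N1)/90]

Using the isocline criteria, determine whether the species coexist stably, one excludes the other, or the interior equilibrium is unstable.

Compare the nullcline intercepts: K1/α12 = 42.6/0.423 = 101 > K2 = 90; K2/α21 = 90/1.64 = 54.9 > K1 = 42.6.
Since both inequalities hold, each species can invade when rare, so the interior equilibrium is stable.

stable coexistence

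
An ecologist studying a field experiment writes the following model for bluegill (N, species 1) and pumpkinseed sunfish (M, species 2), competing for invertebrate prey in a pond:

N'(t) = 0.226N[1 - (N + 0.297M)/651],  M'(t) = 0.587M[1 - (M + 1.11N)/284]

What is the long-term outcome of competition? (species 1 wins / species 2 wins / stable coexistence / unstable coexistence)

species 1 excludes species 2

Compare the nullcline intercepts: K1/α12 = 651/0.297 = 2190 > K2 = 284; K2/α21 = 284/1.11 = 256 < K1 = 651.
Since the inequalities point opposite ways, species 1 can invade but species 2 cannot.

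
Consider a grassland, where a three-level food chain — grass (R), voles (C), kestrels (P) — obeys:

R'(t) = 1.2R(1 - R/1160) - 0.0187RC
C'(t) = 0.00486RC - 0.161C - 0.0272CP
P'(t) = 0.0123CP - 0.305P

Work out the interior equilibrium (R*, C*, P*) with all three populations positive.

R* ≈ 712, C* ≈ 24.8, P* ≈ 121

From dP/dt = 0: 0.0123C* = 0.305, so C* = 24.8.
From dR/dt = 0: 1.2(1 - R*/1160) = 0.0187·24.8, giving R* = 1160·(1 - 0.386) = 712.
From dC/dt = 0: 0.00486·712 - 0.161 = 0.0272P*, so P* = 3.3/0.0272 = 121.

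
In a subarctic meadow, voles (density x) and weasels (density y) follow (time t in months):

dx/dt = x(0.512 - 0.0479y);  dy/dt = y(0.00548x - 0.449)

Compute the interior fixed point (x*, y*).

Set dy/dt = 0 with y > 0: 0.00548x - 0.449 = 0, so x* = 0.449/0.00548 = 81.9.
Set dx/dt = 0 with x > 0: 0.512 - 0.0479y = 0, so y* = 0.512/0.0479 = 10.7.

x* ≈ 81.9, y* ≈ 10.7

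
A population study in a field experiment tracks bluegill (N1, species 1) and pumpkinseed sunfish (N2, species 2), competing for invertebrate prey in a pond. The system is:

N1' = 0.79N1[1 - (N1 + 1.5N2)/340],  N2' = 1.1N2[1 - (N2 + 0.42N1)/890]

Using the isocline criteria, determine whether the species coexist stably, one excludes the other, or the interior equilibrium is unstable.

Compare the nullcline intercepts: K1/α12 = 340/1.5 = 227 < K2 = 890; K2/α21 = 890/0.42 = 2120 > K1 = 340.
Since the inequalities point opposite ways, species 2 can invade but species 1 cannot.

species 2 excludes species 1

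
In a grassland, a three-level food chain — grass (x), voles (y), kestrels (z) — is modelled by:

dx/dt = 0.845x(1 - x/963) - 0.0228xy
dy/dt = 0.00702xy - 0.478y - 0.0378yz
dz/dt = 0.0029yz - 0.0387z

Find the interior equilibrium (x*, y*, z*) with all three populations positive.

From dz/dt = 0: 0.0029y* = 0.0387, so y* = 13.3.
From dx/dt = 0: 0.845(1 - x*/963) = 0.0228·13.3, giving x* = 963·(1 - 0.36) = 616.
From dy/dt = 0: 0.00702·616 - 0.478 = 0.0378z*, so z* = 3.85/0.0378 = 102.

x* ≈ 616, y* ≈ 13.3, z* ≈ 102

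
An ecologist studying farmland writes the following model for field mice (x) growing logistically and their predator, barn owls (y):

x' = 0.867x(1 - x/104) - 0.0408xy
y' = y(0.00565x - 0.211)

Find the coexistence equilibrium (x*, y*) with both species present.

From dy/dt = 0 with y > 0: 0.00565x* = 0.211, so x* = 37.3.
Substitute into dx/dt = 0: 0.867(1 - 37.3/104) = 0.0408y*.
The bracket is 0.641, giving y* = 0.556/0.0408 = 13.6.

x* ≈ 37.3, y* ≈ 13.6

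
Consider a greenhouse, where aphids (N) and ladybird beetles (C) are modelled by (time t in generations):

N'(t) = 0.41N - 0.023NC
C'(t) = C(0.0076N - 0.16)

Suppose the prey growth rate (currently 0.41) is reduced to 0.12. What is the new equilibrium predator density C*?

C* ≈ 5.22

At the interior fixed point, setting dN/dt = 0 with N > 0 fixes C* = (prey growth rate)/(NC coefficient) — independent of the other coefficients.
With the change, C* = 0.12/0.023 = 5.22; it falls from 17.8.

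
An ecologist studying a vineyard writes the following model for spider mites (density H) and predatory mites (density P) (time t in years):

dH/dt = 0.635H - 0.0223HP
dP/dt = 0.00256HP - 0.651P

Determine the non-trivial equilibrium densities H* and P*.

H* ≈ 254, P* ≈ 28.5

Set dP/dt = 0 with P > 0: 0.00256H - 0.651 = 0, so H* = 0.651/0.00256 = 254.
Set dH/dt = 0 with H > 0: 0.635 - 0.0223P = 0, so P* = 0.635/0.0223 = 28.5.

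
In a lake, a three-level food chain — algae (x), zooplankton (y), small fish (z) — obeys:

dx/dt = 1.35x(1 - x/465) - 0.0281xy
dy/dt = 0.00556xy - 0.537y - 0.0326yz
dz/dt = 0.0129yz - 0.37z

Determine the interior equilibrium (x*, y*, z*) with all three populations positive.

From dz/dt = 0: 0.0129y* = 0.37, so y* = 28.7.
From dx/dt = 0: 1.35(1 - x*/465) = 0.0281·28.7, giving x* = 465·(1 - 0.597) = 187.
From dy/dt = 0: 0.00556·187 - 0.537 = 0.0326z*, so z* = 0.505/0.0326 = 15.5.

x* ≈ 187, y* ≈ 28.7, z* ≈ 15.5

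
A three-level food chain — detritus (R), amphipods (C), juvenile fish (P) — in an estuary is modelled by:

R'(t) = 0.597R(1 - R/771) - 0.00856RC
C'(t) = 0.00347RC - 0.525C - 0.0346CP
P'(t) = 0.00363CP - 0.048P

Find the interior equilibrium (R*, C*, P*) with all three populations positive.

R* ≈ 625, C* ≈ 13.2, P* ≈ 47.5

From dP/dt = 0: 0.00363C* = 0.048, so C* = 13.2.
From dR/dt = 0: 0.597(1 - R*/771) = 0.00856·13.2, giving R* = 771·(1 - 0.19) = 625.
From dC/dt = 0: 0.00347·625 - 0.525 = 0.0346P*, so P* = 1.64/0.0346 = 47.5.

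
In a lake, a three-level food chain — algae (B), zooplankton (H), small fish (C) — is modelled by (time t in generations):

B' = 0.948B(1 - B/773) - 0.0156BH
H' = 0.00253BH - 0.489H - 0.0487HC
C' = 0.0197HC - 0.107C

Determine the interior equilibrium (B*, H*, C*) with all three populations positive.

From dC/dt = 0: 0.0197H* = 0.107, so H* = 5.43.
From dB/dt = 0: 0.948(1 - B*/773) = 0.0156·5.43, giving B* = 773·(1 - 0.0894) = 704.
From dH/dt = 0: 0.00253·704 - 0.489 = 0.0487C*, so C* = 1.29/0.0487 = 26.5.

B* ≈ 704, H* ≈ 5.43, C* ≈ 26.5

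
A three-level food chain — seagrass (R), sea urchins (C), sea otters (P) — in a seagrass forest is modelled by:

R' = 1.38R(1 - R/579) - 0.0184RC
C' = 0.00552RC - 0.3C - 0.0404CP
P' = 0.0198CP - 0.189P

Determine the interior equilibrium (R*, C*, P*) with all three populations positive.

R* ≈ 505, C* ≈ 9.55, P* ≈ 61.6

From dP/dt = 0: 0.0198C* = 0.189, so C* = 9.55.
From dR/dt = 0: 1.38(1 - R*/579) = 0.0184·9.55, giving R* = 579·(1 - 0.127) = 505.
From dC/dt = 0: 0.00552·505 - 0.3 = 0.0404P*, so P* = 2.49/0.0404 = 61.6.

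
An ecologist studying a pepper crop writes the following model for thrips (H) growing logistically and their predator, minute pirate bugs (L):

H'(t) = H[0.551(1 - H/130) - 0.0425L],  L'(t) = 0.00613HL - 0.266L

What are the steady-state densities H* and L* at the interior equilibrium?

From dL/dt = 0 with L > 0: 0.00613H* = 0.266, so H* = 43.4.
Substitute into dH/dt = 0: 0.551(1 - 43.4/130) = 0.0425L*.
The bracket is 0.666, giving L* = 0.367/0.0425 = 8.64.

H* ≈ 43.4, L* ≈ 8.64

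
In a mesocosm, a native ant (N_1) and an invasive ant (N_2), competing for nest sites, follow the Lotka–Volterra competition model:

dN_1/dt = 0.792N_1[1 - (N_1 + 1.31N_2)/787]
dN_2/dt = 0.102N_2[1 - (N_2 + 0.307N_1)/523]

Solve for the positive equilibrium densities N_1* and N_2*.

N_1* ≈ 170, N_2* ≈ 471

Setting both brackets to zero gives the nullclines N_1 + 1.31N_2 = 787 and 0.307N_1 + N_2 = 523.
Substituting N_2 = 523 - 0.307N_1 into the first: N_1(1 - 1.31·0.307) = 787 - 1.31·523.
So N_1* = 102/0.598 = 170, and then N_2* = 523 - 0.307·170 = 471.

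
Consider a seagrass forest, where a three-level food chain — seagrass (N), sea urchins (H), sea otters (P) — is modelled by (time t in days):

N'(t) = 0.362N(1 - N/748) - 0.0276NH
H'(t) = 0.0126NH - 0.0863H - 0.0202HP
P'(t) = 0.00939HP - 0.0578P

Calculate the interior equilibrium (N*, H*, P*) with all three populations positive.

From dP/dt = 0: 0.00939H* = 0.0578, so H* = 6.16.
From dN/dt = 0: 0.362(1 - N*/748) = 0.0276·6.16, giving N* = 748·(1 - 0.469) = 397.
From dH/dt = 0: 0.0126·397 - 0.0863 = 0.0202P*, so P* = 4.92/0.0202 = 243.

N* ≈ 397, H* ≈ 6.16, P* ≈ 243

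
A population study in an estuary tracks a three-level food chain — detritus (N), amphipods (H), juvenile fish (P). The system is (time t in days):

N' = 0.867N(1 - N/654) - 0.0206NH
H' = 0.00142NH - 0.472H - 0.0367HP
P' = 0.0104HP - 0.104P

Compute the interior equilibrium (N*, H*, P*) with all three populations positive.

N* ≈ 499, H* ≈ 10, P* ≈ 6.43

From dP/dt = 0: 0.0104H* = 0.104, so H* = 10.
From dN/dt = 0: 0.867(1 - N*/654) = 0.0206·10, giving N* = 654·(1 - 0.238) = 499.
From dH/dt = 0: 0.00142·499 - 0.472 = 0.0367P*, so P* = 0.236/0.0367 = 6.43.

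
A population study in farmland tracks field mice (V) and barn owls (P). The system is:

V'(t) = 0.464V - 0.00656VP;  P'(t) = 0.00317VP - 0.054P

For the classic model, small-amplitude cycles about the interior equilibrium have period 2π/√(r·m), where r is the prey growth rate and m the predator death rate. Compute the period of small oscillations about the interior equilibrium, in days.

Here r = 0.464 and m = 0.054, so r·m = 0.0251.
ω = √0.0251 = 0.158 per day, hence T = 2π/ω ≈ 39.7 days.

T ≈ 39.7 days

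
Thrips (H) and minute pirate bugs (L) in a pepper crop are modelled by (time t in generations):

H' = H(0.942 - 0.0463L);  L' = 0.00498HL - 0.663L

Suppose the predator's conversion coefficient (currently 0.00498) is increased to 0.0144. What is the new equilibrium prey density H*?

At the interior fixed point, setting dL/dt = 0 with L > 0 fixes H* = (predator death rate)/(HL coefficient) — independent of the other coefficients.
With the change, H* = 0.663/0.0144 = 46; it falls from 133.

H* ≈ 46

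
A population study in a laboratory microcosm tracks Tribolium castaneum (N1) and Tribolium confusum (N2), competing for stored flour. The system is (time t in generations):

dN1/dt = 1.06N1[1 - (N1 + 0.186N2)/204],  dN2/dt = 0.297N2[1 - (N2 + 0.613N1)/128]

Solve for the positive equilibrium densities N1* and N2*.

Setting both brackets to zero gives the nullclines N1 + 0.186N2 = 204 and 0.613N1 + N2 = 128.
Substituting N2 = 128 - 0.613N1 into the first: N1(1 - 0.186·0.613) = 204 - 0.186·128.
So N1* = 180/0.886 = 203, and then N2* = 128 - 0.613·203 = 3.33.

N1* ≈ 203, N2* ≈ 3.33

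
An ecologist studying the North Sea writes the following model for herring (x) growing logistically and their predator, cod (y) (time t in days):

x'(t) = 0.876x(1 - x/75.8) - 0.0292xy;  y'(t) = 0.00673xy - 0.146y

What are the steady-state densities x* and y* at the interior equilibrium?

From dy/dt = 0 with y > 0: 0.00673x* = 0.146, so x* = 21.7.
Substitute into dx/dt = 0: 0.876(1 - 21.7/75.8) = 0.0292y*.
The bracket is 0.714, giving y* = 0.625/0.0292 = 21.4.

x* ≈ 21.7, y* ≈ 21.4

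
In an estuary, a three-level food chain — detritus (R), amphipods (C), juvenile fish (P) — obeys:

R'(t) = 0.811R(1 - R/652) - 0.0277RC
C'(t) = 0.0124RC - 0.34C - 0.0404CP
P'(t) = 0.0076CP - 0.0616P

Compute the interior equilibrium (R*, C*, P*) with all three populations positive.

R* ≈ 472, C* ≈ 8.11, P* ≈ 136

From dP/dt = 0: 0.0076C* = 0.0616, so C* = 8.11.
From dR/dt = 0: 0.811(1 - R*/652) = 0.0277·8.11, giving R* = 652·(1 - 0.277) = 472.
From dC/dt = 0: 0.0124·472 - 0.34 = 0.0404P*, so P* = 5.51/0.0404 = 136.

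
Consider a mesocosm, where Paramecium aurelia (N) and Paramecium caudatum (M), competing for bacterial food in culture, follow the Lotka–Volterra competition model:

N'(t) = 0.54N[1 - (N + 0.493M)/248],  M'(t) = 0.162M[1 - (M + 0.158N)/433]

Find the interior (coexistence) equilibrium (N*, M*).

Setting both brackets to zero gives the nullclines N + 0.493M = 248 and 0.158N + M = 433.
Substituting M = 433 - 0.158N into the first: N(1 - 0.493·0.158) = 248 - 0.493·433.
So N* = 34.5/0.922 = 37.4, and then M* = 433 - 0.158·37.4 = 427.

N* ≈ 37.4, M* ≈ 427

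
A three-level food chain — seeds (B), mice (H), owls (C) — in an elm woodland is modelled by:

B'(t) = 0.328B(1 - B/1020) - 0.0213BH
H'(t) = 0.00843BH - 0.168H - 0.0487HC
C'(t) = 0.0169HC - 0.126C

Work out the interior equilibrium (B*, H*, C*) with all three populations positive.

From dC/dt = 0: 0.0169H* = 0.126, so H* = 7.46.
From dB/dt = 0: 0.328(1 - B*/1020) = 0.0213·7.46, giving B* = 1020·(1 - 0.484) = 526.
From dH/dt = 0: 0.00843·526 - 0.168 = 0.0487C*, so C* = 4.27/0.0487 = 87.6.

B* ≈ 526, H* ≈ 7.46, C* ≈ 87.6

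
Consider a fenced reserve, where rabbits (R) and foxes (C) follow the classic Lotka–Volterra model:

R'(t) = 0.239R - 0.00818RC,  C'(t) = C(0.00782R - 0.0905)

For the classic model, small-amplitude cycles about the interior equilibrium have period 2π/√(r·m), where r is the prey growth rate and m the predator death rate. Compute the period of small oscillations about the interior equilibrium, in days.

T ≈ 42.7 days

Here r = 0.239 and m = 0.0905, so r·m = 0.0216.
ω = √0.0216 = 0.147 per day, hence T = 2π/ω ≈ 42.7 days.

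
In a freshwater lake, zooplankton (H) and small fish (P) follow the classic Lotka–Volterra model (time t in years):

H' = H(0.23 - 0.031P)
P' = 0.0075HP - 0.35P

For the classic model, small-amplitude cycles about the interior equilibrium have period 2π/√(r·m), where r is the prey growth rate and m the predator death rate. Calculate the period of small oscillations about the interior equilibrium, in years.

T ≈ 22.1 years

Here r = 0.23 and m = 0.35, so r·m = 0.0805.
ω = √0.0805 = 0.284 per year, hence T = 2π/ω ≈ 22.1 years.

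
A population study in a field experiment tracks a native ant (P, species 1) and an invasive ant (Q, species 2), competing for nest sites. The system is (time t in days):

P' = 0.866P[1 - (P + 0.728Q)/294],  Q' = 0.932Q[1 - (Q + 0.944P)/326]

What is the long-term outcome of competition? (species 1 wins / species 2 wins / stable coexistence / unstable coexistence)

stable coexistence

Compare the nullcline intercepts: K1/α12 = 294/0.728 = 404 > K2 = 326; K2/α21 = 326/0.944 = 345 > K1 = 294.
Since both inequalities hold, each species can invade when rare, so the interior equilibrium is stable.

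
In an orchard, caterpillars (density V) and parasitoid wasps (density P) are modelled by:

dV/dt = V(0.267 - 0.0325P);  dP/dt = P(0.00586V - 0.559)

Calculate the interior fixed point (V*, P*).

Set dP/dt = 0 with P > 0: 0.00586V - 0.559 = 0, so V* = 0.559/0.00586 = 95.4.
Set dV/dt = 0 with V > 0: 0.267 - 0.0325P = 0, so P* = 0.267/0.0325 = 8.22.

V* ≈ 95.4, P* ≈ 8.22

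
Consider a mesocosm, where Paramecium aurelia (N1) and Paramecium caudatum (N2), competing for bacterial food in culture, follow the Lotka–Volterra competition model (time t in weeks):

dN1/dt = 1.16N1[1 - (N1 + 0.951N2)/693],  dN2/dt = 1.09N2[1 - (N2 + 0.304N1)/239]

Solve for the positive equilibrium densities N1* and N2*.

Setting both brackets to zero gives the nullclines N1 + 0.951N2 = 693 and 0.304N1 + N2 = 239.
Substituting N2 = 239 - 0.304N1 into the first: N1(1 - 0.951·0.304) = 693 - 0.951·239.
So N1* = 466/0.711 = 655, and then N2* = 239 - 0.304·655 = 39.8.

N1* ≈ 655, N2* ≈ 39.8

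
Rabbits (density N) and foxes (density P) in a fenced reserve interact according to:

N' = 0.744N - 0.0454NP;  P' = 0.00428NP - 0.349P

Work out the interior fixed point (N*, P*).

N* ≈ 81.5, P* ≈ 16.4

Set dP/dt = 0 with P > 0: 0.00428N - 0.349 = 0, so N* = 0.349/0.00428 = 81.5.
Set dN/dt = 0 with N > 0: 0.744 - 0.0454P = 0, so P* = 0.744/0.0454 = 16.4.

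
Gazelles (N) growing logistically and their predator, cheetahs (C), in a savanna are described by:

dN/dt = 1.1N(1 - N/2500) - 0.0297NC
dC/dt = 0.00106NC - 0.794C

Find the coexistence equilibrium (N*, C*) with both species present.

From dC/dt = 0 with C > 0: 0.00106N* = 0.794, so N* = 749.
Substitute into dN/dt = 0: 1.1(1 - 749/2500) = 0.0297C*.
The bracket is 0.7, giving C* = 0.77/0.0297 = 25.9.

N* ≈ 749, C* ≈ 25.9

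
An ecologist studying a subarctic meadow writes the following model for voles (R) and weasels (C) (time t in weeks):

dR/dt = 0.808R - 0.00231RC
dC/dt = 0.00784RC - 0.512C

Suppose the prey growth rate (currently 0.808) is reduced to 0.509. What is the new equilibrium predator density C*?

C* ≈ 220

At the interior fixed point, setting dR/dt = 0 with R > 0 fixes C* = (prey growth rate)/(RC coefficient) — independent of the other coefficients.
With the change, C* = 0.509/0.00231 = 220; it falls from 350.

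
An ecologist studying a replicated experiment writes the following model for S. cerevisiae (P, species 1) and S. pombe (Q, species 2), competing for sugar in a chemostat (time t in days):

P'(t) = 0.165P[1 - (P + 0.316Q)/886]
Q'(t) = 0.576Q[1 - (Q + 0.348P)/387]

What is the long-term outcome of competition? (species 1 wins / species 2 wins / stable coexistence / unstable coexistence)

stable coexistence

Compare the nullcline intercepts: K1/α12 = 886/0.316 = 2800 > K2 = 387; K2/α21 = 387/0.348 = 1110 > K1 = 886.
Since both inequalities hold, each species can invade when rare, so the interior equilibrium is stable.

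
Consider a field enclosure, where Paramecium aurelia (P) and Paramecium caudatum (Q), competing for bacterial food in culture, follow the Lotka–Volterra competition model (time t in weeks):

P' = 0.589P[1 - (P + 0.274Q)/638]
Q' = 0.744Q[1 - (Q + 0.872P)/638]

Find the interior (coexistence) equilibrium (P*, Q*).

P* ≈ 609, Q* ≈ 107

Setting both brackets to zero gives the nullclines P + 0.274Q = 638 and 0.872P + Q = 638.
Substituting Q = 638 - 0.872P into the first: P(1 - 0.274·0.872) = 638 - 0.274·638.
So P* = 463/0.761 = 609, and then Q* = 638 - 0.872·609 = 107.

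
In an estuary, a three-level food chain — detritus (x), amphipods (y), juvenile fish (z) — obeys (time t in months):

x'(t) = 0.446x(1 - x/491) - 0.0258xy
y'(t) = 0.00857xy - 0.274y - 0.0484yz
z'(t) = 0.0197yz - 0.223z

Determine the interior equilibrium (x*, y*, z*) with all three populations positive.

From dz/dt = 0: 0.0197y* = 0.223, so y* = 11.3.
From dx/dt = 0: 0.446(1 - x*/491) = 0.0258·11.3, giving x* = 491·(1 - 0.655) = 169.
From dy/dt = 0: 0.00857·169 - 0.274 = 0.0484z*, so z* = 1.18/0.0484 = 24.3.

x* ≈ 169, y* ≈ 11.3, z* ≈ 24.3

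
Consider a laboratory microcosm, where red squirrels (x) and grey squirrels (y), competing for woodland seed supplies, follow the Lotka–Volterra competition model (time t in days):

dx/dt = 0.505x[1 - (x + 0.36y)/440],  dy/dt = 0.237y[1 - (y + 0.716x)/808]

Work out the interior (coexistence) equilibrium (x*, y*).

Setting both brackets to zero gives the nullclines x + 0.36y = 440 and 0.716x + y = 808.
Substituting y = 808 - 0.716x into the first: x(1 - 0.36·0.716) = 440 - 0.36·808.
So x* = 149/0.742 = 201, and then y* = 808 - 0.716·201 = 664.

x* ≈ 201, y* ≈ 664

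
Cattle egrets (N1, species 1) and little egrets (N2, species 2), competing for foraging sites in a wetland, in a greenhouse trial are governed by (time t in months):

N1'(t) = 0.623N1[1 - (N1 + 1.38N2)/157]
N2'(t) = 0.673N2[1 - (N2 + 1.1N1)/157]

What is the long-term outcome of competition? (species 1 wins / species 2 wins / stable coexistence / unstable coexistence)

unstable coexistence (outcome depends on initial conditions)

Compare the nullcline intercepts: K1/α12 = 157/1.38 = 114 < K2 = 157; K2/α21 = 157/1.1 = 143 < K1 = 157.
Since both are reversed, neither can invade when rare; the interior point is a saddle.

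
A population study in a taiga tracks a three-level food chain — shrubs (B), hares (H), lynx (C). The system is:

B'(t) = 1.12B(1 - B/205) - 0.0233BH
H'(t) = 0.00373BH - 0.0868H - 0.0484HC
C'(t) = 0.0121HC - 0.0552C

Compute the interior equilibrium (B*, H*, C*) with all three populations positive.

From dC/dt = 0: 0.0121H* = 0.0552, so H* = 4.56.
From dB/dt = 0: 1.12(1 - B*/205) = 0.0233·4.56, giving B* = 205·(1 - 0.0949) = 186.
From dH/dt = 0: 0.00373·186 - 0.0868 = 0.0484C*, so C* = 0.605/0.0484 = 12.5.

B* ≈ 186, H* ≈ 4.56, C* ≈ 12.5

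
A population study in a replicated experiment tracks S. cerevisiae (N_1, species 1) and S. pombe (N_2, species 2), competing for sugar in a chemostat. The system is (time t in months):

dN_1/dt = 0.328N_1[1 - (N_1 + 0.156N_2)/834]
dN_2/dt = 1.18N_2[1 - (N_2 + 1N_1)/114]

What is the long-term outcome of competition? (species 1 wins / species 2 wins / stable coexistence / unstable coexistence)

Compare the nullcline intercepts: K1/α12 = 834/0.156 = 5350 > K2 = 114; K2/α21 = 114/1 = 114 < K1 = 834.
Since the inequalities point opposite ways, species 1 can invade but species 2 cannot.

species 1 excludes species 2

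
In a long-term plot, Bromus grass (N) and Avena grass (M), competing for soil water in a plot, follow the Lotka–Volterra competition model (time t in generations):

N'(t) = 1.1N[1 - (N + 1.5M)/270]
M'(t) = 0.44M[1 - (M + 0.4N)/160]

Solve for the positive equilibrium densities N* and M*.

N* ≈ 75, M* ≈ 130

Setting both brackets to zero gives the nullclines N + 1.5M = 270 and 0.4N + M = 160.
Substituting M = 160 - 0.4N into the first: N(1 - 1.5·0.4) = 270 - 1.5·160.
So N* = 30/0.4 = 75, and then M* = 160 - 0.4·75 = 130.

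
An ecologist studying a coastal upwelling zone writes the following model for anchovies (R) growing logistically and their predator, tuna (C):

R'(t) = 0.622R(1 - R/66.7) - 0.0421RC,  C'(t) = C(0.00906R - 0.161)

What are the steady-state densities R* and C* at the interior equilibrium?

From dC/dt = 0 with C > 0: 0.00906R* = 0.161, so R* = 17.8.
Substitute into dR/dt = 0: 0.622(1 - 17.8/66.7) = 0.0421C*.
The bracket is 0.734, giving C* = 0.456/0.0421 = 10.8.

R* ≈ 17.8, C* ≈ 10.8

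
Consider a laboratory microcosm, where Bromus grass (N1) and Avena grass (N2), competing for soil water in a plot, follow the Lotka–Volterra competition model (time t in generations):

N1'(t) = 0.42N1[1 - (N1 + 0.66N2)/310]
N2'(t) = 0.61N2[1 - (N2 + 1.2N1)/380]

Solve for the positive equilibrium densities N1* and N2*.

Setting both brackets to zero gives the nullclines N1 + 0.66N2 = 310 and 1.2N1 + N2 = 380.
Substituting N2 = 380 - 1.2N1 into the first: N1(1 - 0.66·1.2) = 310 - 0.66·380.
So N1* = 59.2/0.208 = 285, and then N2* = 380 - 1.2·285 = 38.5.

N1* ≈ 285, N2* ≈ 38.5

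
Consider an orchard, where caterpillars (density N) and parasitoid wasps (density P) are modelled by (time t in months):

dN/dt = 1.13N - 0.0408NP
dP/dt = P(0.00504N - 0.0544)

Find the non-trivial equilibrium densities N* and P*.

N* ≈ 10.8, P* ≈ 27.7

Set dP/dt = 0 with P > 0: 0.00504N - 0.0544 = 0, so N* = 0.0544/0.00504 = 10.8.
Set dN/dt = 0 with N > 0: 1.13 - 0.0408P = 0, so P* = 1.13/0.0408 = 27.7.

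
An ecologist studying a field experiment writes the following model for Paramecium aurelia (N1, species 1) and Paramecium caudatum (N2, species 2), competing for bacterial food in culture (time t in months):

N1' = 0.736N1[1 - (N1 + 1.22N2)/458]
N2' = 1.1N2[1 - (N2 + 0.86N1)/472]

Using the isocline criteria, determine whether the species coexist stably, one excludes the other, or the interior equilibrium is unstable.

Compare the nullcline intercepts: K1/α12 = 458/1.22 = 375 < K2 = 472; K2/α21 = 472/0.86 = 549 > K1 = 458.
Since the inequalities point opposite ways, species 2 can invade but species 1 cannot.

species 2 excludes species 1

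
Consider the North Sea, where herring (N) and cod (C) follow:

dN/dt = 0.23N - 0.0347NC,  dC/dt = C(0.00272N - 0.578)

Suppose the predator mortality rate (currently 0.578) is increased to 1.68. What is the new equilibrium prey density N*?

At the interior fixed point, setting dC/dt = 0 with C > 0 fixes N* = (predator death rate)/(NC coefficient) — independent of the other coefficients.
With the change, N* = 1.68/0.00272 = 618; it rises from 212.

N* ≈ 618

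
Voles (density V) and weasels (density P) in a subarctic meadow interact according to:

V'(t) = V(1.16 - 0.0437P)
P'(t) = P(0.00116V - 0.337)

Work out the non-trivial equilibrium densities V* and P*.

V* ≈ 291, P* ≈ 26.5

Set dP/dt = 0 with P > 0: 0.00116V - 0.337 = 0, so V* = 0.337/0.00116 = 291.
Set dV/dt = 0 with V > 0: 1.16 - 0.0437P = 0, so P* = 1.16/0.0437 = 26.5.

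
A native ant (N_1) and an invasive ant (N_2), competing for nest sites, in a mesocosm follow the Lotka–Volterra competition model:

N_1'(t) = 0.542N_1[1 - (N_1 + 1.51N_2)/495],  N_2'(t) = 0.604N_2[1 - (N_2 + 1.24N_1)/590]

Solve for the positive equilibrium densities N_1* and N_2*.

N_1* ≈ 454, N_2* ≈ 27.3

Setting both brackets to zero gives the nullclines N_1 + 1.51N_2 = 495 and 1.24N_1 + N_2 = 590.
Substituting N_2 = 590 - 1.24N_1 into the first: N_1(1 - 1.51·1.24) = 495 - 1.51·590.
So N_1* = -396/-0.872 = 454, and then N_2* = 590 - 1.24·454 = 27.3.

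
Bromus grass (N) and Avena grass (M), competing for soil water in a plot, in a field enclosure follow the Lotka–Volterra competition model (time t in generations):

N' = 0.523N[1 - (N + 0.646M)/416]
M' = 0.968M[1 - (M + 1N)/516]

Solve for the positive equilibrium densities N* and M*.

Setting both brackets to zero gives the nullclines N + 0.646M = 416 and 1N + M = 516.
Substituting M = 516 - 1N into the first: N(1 - 0.646·1) = 416 - 0.646·516.
So N* = 82.7/0.354 = 234, and then M* = 516 - 1·234 = 282.

N* ≈ 234, M* ≈ 282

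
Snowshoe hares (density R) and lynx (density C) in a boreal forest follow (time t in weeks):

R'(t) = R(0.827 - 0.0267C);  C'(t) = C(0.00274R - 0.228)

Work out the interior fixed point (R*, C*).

R* ≈ 83.2, C* ≈ 31

Set dC/dt = 0 with C > 0: 0.00274R - 0.228 = 0, so R* = 0.228/0.00274 = 83.2.
Set dR/dt = 0 with R > 0: 0.827 - 0.0267C = 0, so C* = 0.827/0.0267 = 31.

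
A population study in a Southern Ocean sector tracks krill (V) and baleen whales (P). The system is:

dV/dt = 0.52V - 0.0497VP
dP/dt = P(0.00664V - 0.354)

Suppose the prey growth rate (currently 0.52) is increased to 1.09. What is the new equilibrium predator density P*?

At the interior fixed point, setting dV/dt = 0 with V > 0 fixes P* = (prey growth rate)/(VP coefficient) — independent of the other coefficients.
With the change, P* = 1.09/0.0497 = 21.9; it rises from 10.5.

P* ≈ 21.9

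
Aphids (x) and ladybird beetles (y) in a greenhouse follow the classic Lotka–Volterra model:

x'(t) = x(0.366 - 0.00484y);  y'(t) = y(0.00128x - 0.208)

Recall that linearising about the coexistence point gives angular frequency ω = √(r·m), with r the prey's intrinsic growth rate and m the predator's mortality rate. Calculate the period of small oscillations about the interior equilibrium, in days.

Here r = 0.366 and m = 0.208, so r·m = 0.0761.
ω = √0.0761 = 0.276 per day, hence T = 2π/ω ≈ 22.8 days.

T ≈ 22.8 days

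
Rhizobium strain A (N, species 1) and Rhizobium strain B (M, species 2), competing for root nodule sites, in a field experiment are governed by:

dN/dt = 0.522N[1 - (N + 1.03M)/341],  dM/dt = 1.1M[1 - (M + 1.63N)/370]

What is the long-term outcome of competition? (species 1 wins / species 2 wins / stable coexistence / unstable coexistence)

Compare the nullcline intercepts: K1/α12 = 341/1.03 = 331 < K2 = 370; K2/α21 = 370/1.63 = 227 < K1 = 341.
Since both are reversed, neither can invade when rare; the interior point is a saddle.

unstable coexistence (outcome depends on initial conditions)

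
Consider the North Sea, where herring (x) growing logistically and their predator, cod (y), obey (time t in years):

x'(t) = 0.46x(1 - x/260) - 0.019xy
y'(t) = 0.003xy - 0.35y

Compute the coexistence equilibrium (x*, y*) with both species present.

x* ≈ 117, y* ≈ 13.3

From dy/dt = 0 with y > 0: 0.003x* = 0.35, so x* = 117.
Substitute into dx/dt = 0: 0.46(1 - 117/260) = 0.019y*.
The bracket is 0.551, giving y* = 0.254/0.019 = 13.3.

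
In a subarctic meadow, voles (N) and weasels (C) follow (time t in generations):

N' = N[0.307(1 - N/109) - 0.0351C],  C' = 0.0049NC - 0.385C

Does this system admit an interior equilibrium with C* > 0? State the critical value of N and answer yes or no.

Threshold N = 78.6; K > 78.6, so yes, the predator persists.

The predator equation gives dC/dt > 0 only when N > 0.385/0.0049 = 78.6.
Without the predator, N → K = 109. Since 109 > 78.6, the predator can invade and persist.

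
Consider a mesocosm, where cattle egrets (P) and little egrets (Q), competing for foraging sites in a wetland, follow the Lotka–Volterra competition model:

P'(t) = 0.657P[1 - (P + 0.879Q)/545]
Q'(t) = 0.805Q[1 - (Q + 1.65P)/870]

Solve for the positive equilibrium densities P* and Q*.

Setting both brackets to zero gives the nullclines P + 0.879Q = 545 and 1.65P + Q = 870.
Substituting Q = 870 - 1.65P into the first: P(1 - 0.879·1.65) = 545 - 0.879·870.
So P* = -220/-0.45 = 488, and then Q* = 870 - 1.65·488 = 64.9.

P* ≈ 488, Q* ≈ 64.9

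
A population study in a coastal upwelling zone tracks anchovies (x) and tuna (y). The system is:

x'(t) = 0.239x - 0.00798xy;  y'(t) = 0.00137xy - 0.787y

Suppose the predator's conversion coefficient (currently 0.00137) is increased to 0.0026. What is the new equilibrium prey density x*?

At the interior fixed point, setting dy/dt = 0 with y > 0 fixes x* = (predator death rate)/(xy coefficient) — independent of the other coefficients.
With the change, x* = 0.787/0.0026 = 303; it falls from 574.

x* ≈ 303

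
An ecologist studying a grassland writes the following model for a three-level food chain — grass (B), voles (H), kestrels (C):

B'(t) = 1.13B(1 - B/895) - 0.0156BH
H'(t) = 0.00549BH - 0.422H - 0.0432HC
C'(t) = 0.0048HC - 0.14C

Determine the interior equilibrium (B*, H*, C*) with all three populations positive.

B* ≈ 535, H* ≈ 29.2, C* ≈ 58.2

From dC/dt = 0: 0.0048H* = 0.14, so H* = 29.2.
From dB/dt = 0: 1.13(1 - B*/895) = 0.0156·29.2, giving B* = 895·(1 - 0.403) = 535.
From dH/dt = 0: 0.00549·535 - 0.422 = 0.0432C*, so C* = 2.51/0.0432 = 58.2.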